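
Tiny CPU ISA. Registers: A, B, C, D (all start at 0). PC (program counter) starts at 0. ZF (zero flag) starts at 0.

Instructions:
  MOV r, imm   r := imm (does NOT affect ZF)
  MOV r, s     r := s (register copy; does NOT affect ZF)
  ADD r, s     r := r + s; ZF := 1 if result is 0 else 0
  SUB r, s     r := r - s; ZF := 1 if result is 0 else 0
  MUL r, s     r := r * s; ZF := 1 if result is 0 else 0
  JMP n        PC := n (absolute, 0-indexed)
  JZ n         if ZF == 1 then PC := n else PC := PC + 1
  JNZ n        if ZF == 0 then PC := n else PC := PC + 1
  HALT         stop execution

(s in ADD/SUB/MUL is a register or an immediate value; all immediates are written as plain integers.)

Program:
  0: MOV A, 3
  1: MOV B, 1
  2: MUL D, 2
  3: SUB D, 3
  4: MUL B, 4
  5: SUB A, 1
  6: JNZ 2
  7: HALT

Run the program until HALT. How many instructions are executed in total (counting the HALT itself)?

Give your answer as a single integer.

Answer: 18

Derivation:
Step 1: PC=0 exec 'MOV A, 3'. After: A=3 B=0 C=0 D=0 ZF=0 PC=1
Step 2: PC=1 exec 'MOV B, 1'. After: A=3 B=1 C=0 D=0 ZF=0 PC=2
Step 3: PC=2 exec 'MUL D, 2'. After: A=3 B=1 C=0 D=0 ZF=1 PC=3
Step 4: PC=3 exec 'SUB D, 3'. After: A=3 B=1 C=0 D=-3 ZF=0 PC=4
Step 5: PC=4 exec 'MUL B, 4'. After: A=3 B=4 C=0 D=-3 ZF=0 PC=5
Step 6: PC=5 exec 'SUB A, 1'. After: A=2 B=4 C=0 D=-3 ZF=0 PC=6
Step 7: PC=6 exec 'JNZ 2'. After: A=2 B=4 C=0 D=-3 ZF=0 PC=2
Step 8: PC=2 exec 'MUL D, 2'. After: A=2 B=4 C=0 D=-6 ZF=0 PC=3
Step 9: PC=3 exec 'SUB D, 3'. After: A=2 B=4 C=0 D=-9 ZF=0 PC=4
Step 10: PC=4 exec 'MUL B, 4'. After: A=2 B=16 C=0 D=-9 ZF=0 PC=5
Step 11: PC=5 exec 'SUB A, 1'. After: A=1 B=16 C=0 D=-9 ZF=0 PC=6
Step 12: PC=6 exec 'JNZ 2'. After: A=1 B=16 C=0 D=-9 ZF=0 PC=2
Step 13: PC=2 exec 'MUL D, 2'. After: A=1 B=16 C=0 D=-18 ZF=0 PC=3
Step 14: PC=3 exec 'SUB D, 3'. After: A=1 B=16 C=0 D=-21 ZF=0 PC=4
Step 15: PC=4 exec 'MUL B, 4'. After: A=1 B=64 C=0 D=-21 ZF=0 PC=5
Step 16: PC=5 exec 'SUB A, 1'. After: A=0 B=64 C=0 D=-21 ZF=1 PC=6
Step 17: PC=6 exec 'JNZ 2'. After: A=0 B=64 C=0 D=-21 ZF=1 PC=7
Step 18: PC=7 exec 'HALT'. After: A=0 B=64 C=0 D=-21 ZF=1 PC=7 HALTED
Total instructions executed: 18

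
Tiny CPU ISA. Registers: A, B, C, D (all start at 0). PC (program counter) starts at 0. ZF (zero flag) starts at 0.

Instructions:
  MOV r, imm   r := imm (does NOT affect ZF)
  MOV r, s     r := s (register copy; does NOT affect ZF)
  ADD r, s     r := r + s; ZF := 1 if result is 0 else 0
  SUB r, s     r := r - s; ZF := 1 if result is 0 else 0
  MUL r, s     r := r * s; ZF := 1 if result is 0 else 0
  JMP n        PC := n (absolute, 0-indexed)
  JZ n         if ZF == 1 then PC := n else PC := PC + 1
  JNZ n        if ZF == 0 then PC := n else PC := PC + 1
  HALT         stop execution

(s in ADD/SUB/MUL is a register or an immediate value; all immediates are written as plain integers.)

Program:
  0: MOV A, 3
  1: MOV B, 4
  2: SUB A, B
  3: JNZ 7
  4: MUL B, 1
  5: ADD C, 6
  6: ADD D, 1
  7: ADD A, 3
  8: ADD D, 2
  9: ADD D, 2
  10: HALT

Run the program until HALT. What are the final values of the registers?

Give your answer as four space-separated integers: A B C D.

Step 1: PC=0 exec 'MOV A, 3'. After: A=3 B=0 C=0 D=0 ZF=0 PC=1
Step 2: PC=1 exec 'MOV B, 4'. After: A=3 B=4 C=0 D=0 ZF=0 PC=2
Step 3: PC=2 exec 'SUB A, B'. After: A=-1 B=4 C=0 D=0 ZF=0 PC=3
Step 4: PC=3 exec 'JNZ 7'. After: A=-1 B=4 C=0 D=0 ZF=0 PC=7
Step 5: PC=7 exec 'ADD A, 3'. After: A=2 B=4 C=0 D=0 ZF=0 PC=8
Step 6: PC=8 exec 'ADD D, 2'. After: A=2 B=4 C=0 D=2 ZF=0 PC=9
Step 7: PC=9 exec 'ADD D, 2'. After: A=2 B=4 C=0 D=4 ZF=0 PC=10
Step 8: PC=10 exec 'HALT'. After: A=2 B=4 C=0 D=4 ZF=0 PC=10 HALTED

Answer: 2 4 0 4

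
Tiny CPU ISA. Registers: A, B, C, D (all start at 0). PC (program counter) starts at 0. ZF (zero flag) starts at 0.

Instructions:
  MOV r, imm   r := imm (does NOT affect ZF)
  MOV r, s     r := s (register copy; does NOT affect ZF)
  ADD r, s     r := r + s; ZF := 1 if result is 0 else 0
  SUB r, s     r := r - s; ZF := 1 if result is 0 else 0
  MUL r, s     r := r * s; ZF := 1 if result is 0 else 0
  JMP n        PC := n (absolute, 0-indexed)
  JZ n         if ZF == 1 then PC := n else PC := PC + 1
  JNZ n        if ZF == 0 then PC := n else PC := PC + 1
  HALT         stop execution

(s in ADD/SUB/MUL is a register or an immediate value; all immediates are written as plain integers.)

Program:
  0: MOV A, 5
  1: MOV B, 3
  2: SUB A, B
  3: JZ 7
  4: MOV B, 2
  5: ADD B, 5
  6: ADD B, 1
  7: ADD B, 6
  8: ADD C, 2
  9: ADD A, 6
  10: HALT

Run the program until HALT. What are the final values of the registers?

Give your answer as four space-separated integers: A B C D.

Answer: 8 14 2 0

Derivation:
Step 1: PC=0 exec 'MOV A, 5'. After: A=5 B=0 C=0 D=0 ZF=0 PC=1
Step 2: PC=1 exec 'MOV B, 3'. After: A=5 B=3 C=0 D=0 ZF=0 PC=2
Step 3: PC=2 exec 'SUB A, B'. After: A=2 B=3 C=0 D=0 ZF=0 PC=3
Step 4: PC=3 exec 'JZ 7'. After: A=2 B=3 C=0 D=0 ZF=0 PC=4
Step 5: PC=4 exec 'MOV B, 2'. After: A=2 B=2 C=0 D=0 ZF=0 PC=5
Step 6: PC=5 exec 'ADD B, 5'. After: A=2 B=7 C=0 D=0 ZF=0 PC=6
Step 7: PC=6 exec 'ADD B, 1'. After: A=2 B=8 C=0 D=0 ZF=0 PC=7
Step 8: PC=7 exec 'ADD B, 6'. After: A=2 B=14 C=0 D=0 ZF=0 PC=8
Step 9: PC=8 exec 'ADD C, 2'. After: A=2 B=14 C=2 D=0 ZF=0 PC=9
Step 10: PC=9 exec 'ADD A, 6'. After: A=8 B=14 C=2 D=0 ZF=0 PC=10
Step 11: PC=10 exec 'HALT'. After: A=8 B=14 C=2 D=0 ZF=0 PC=10 HALTED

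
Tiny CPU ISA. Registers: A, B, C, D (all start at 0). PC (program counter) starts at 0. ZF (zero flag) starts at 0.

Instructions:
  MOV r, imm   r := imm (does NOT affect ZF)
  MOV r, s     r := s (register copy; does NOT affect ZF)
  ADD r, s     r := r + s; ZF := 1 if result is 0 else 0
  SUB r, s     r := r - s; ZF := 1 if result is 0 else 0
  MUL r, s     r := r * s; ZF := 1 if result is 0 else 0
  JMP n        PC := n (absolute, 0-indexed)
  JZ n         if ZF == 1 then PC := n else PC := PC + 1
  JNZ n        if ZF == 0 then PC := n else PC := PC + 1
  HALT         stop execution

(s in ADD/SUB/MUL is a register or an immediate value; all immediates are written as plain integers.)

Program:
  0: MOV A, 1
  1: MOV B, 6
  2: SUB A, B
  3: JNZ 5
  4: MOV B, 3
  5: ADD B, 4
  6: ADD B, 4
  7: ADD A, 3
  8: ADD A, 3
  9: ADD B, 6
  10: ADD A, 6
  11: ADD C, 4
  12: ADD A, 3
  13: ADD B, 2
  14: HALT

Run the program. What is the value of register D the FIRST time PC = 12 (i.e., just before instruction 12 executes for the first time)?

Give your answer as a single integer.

Step 1: PC=0 exec 'MOV A, 1'. After: A=1 B=0 C=0 D=0 ZF=0 PC=1
Step 2: PC=1 exec 'MOV B, 6'. After: A=1 B=6 C=0 D=0 ZF=0 PC=2
Step 3: PC=2 exec 'SUB A, B'. After: A=-5 B=6 C=0 D=0 ZF=0 PC=3
Step 4: PC=3 exec 'JNZ 5'. After: A=-5 B=6 C=0 D=0 ZF=0 PC=5
Step 5: PC=5 exec 'ADD B, 4'. After: A=-5 B=10 C=0 D=0 ZF=0 PC=6
Step 6: PC=6 exec 'ADD B, 4'. After: A=-5 B=14 C=0 D=0 ZF=0 PC=7
Step 7: PC=7 exec 'ADD A, 3'. After: A=-2 B=14 C=0 D=0 ZF=0 PC=8
Step 8: PC=8 exec 'ADD A, 3'. After: A=1 B=14 C=0 D=0 ZF=0 PC=9
Step 9: PC=9 exec 'ADD B, 6'. After: A=1 B=20 C=0 D=0 ZF=0 PC=10
Step 10: PC=10 exec 'ADD A, 6'. After: A=7 B=20 C=0 D=0 ZF=0 PC=11
Step 11: PC=11 exec 'ADD C, 4'. After: A=7 B=20 C=4 D=0 ZF=0 PC=12
First time PC=12: D=0

0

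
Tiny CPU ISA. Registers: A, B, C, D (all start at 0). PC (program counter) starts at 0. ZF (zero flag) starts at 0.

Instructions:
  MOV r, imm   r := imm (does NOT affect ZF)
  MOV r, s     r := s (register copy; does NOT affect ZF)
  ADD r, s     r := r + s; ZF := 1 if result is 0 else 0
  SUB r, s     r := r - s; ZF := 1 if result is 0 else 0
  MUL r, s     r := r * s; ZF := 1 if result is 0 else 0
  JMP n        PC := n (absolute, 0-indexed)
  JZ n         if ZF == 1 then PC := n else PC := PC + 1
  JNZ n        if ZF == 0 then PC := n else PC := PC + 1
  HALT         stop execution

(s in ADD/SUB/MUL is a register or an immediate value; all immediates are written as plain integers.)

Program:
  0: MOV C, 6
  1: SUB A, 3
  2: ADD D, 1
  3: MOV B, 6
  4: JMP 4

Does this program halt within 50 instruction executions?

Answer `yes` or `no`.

Step 1: PC=0 exec 'MOV C, 6'. After: A=0 B=0 C=6 D=0 ZF=0 PC=1
Step 2: PC=1 exec 'SUB A, 3'. After: A=-3 B=0 C=6 D=0 ZF=0 PC=2
Step 3: PC=2 exec 'ADD D, 1'. After: A=-3 B=0 C=6 D=1 ZF=0 PC=3
Step 4: PC=3 exec 'MOV B, 6'. After: A=-3 B=6 C=6 D=1 ZF=0 PC=4
Step 5: PC=4 exec 'JMP 4'. After: A=-3 B=6 C=6 D=1 ZF=0 PC=4
State after step 5 equals state after step 4: the program is in a cycle of length 1 and will never halt.

Answer: no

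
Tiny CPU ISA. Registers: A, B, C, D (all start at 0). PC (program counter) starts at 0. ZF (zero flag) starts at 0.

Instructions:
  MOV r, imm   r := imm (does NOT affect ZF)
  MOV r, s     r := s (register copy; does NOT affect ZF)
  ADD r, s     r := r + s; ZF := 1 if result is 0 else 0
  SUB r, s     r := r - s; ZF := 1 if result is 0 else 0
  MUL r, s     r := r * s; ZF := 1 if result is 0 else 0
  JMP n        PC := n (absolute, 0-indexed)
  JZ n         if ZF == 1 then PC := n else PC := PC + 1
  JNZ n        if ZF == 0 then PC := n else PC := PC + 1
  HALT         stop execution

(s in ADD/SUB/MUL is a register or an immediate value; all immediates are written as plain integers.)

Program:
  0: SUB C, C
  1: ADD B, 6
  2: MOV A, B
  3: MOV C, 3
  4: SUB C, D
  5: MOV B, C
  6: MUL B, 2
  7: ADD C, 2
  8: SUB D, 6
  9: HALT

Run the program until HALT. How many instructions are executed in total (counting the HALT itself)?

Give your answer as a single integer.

Step 1: PC=0 exec 'SUB C, C'. After: A=0 B=0 C=0 D=0 ZF=1 PC=1
Step 2: PC=1 exec 'ADD B, 6'. After: A=0 B=6 C=0 D=0 ZF=0 PC=2
Step 3: PC=2 exec 'MOV A, B'. After: A=6 B=6 C=0 D=0 ZF=0 PC=3
Step 4: PC=3 exec 'MOV C, 3'. After: A=6 B=6 C=3 D=0 ZF=0 PC=4
Step 5: PC=4 exec 'SUB C, D'. After: A=6 B=6 C=3 D=0 ZF=0 PC=5
Step 6: PC=5 exec 'MOV B, C'. After: A=6 B=3 C=3 D=0 ZF=0 PC=6
Step 7: PC=6 exec 'MUL B, 2'. After: A=6 B=6 C=3 D=0 ZF=0 PC=7
Step 8: PC=7 exec 'ADD C, 2'. After: A=6 B=6 C=5 D=0 ZF=0 PC=8
Step 9: PC=8 exec 'SUB D, 6'. After: A=6 B=6 C=5 D=-6 ZF=0 PC=9
Step 10: PC=9 exec 'HALT'. After: A=6 B=6 C=5 D=-6 ZF=0 PC=9 HALTED
Total instructions executed: 10

Answer: 10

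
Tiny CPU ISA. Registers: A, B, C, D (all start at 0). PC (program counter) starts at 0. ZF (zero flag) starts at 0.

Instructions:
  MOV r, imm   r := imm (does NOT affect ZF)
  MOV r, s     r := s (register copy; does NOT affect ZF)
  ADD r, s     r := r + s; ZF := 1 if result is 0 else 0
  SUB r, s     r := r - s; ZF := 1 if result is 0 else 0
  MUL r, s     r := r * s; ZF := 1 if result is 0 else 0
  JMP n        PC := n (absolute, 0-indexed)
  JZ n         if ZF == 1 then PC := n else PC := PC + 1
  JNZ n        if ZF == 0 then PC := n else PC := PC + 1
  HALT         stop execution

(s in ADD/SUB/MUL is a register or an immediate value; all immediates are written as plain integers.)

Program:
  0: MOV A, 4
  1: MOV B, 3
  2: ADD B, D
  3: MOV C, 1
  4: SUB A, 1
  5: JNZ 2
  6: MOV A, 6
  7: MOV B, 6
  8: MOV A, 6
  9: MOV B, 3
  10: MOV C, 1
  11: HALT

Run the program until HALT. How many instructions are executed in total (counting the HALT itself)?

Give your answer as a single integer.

Step 1: PC=0 exec 'MOV A, 4'. After: A=4 B=0 C=0 D=0 ZF=0 PC=1
Step 2: PC=1 exec 'MOV B, 3'. After: A=4 B=3 C=0 D=0 ZF=0 PC=2
Step 3: PC=2 exec 'ADD B, D'. After: A=4 B=3 C=0 D=0 ZF=0 PC=3
Step 4: PC=3 exec 'MOV C, 1'. After: A=4 B=3 C=1 D=0 ZF=0 PC=4
Step 5: PC=4 exec 'SUB A, 1'. After: A=3 B=3 C=1 D=0 ZF=0 PC=5
Step 6: PC=5 exec 'JNZ 2'. After: A=3 B=3 C=1 D=0 ZF=0 PC=2
Step 7: PC=2 exec 'ADD B, D'. After: A=3 B=3 C=1 D=0 ZF=0 PC=3
Step 8: PC=3 exec 'MOV C, 1'. After: A=3 B=3 C=1 D=0 ZF=0 PC=4
Step 9: PC=4 exec 'SUB A, 1'. After: A=2 B=3 C=1 D=0 ZF=0 PC=5
Step 10: PC=5 exec 'JNZ 2'. After: A=2 B=3 C=1 D=0 ZF=0 PC=2
Step 11: PC=2 exec 'ADD B, D'. After: A=2 B=3 C=1 D=0 ZF=0 PC=3
Step 12: PC=3 exec 'MOV C, 1'. After: A=2 B=3 C=1 D=0 ZF=0 PC=4
Step 13: PC=4 exec 'SUB A, 1'. After: A=1 B=3 C=1 D=0 ZF=0 PC=5
Step 14: PC=5 exec 'JNZ 2'. After: A=1 B=3 C=1 D=0 ZF=0 PC=2
Step 15: PC=2 exec 'ADD B, D'. After: A=1 B=3 C=1 D=0 ZF=0 PC=3
Step 16: PC=3 exec 'MOV C, 1'. After: A=1 B=3 C=1 D=0 ZF=0 PC=4
Step 17: PC=4 exec 'SUB A, 1'. After: A=0 B=3 C=1 D=0 ZF=1 PC=5
Step 18: PC=5 exec 'JNZ 2'. After: A=0 B=3 C=1 D=0 ZF=1 PC=6
Step 19: PC=6 exec 'MOV A, 6'. After: A=6 B=3 C=1 D=0 ZF=1 PC=7
Step 20: PC=7 exec 'MOV B, 6'. After: A=6 B=6 C=1 D=0 ZF=1 PC=8
Step 21: PC=8 exec 'MOV A, 6'. After: A=6 B=6 C=1 D=0 ZF=1 PC=9
Step 22: PC=9 exec 'MOV B, 3'. After: A=6 B=3 C=1 D=0 ZF=1 PC=10
Step 23: PC=10 exec 'MOV C, 1'. After: A=6 B=3 C=1 D=0 ZF=1 PC=11
Step 24: PC=11 exec 'HALT'. After: A=6 B=3 C=1 D=0 ZF=1 PC=11 HALTED
Total instructions executed: 24

Answer: 24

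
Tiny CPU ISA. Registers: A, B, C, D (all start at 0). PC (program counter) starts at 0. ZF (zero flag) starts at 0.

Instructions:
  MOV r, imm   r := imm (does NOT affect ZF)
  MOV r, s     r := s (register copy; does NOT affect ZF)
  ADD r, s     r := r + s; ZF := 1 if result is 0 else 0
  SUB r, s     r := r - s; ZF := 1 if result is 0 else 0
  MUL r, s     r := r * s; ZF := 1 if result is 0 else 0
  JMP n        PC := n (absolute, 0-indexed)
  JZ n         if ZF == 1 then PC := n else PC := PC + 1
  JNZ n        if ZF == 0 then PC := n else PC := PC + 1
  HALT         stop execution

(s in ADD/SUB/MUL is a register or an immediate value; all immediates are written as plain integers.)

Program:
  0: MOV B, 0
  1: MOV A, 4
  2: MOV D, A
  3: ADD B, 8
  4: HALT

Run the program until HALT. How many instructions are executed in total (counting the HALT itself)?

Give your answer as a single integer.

Answer: 5

Derivation:
Step 1: PC=0 exec 'MOV B, 0'. After: A=0 B=0 C=0 D=0 ZF=0 PC=1
Step 2: PC=1 exec 'MOV A, 4'. After: A=4 B=0 C=0 D=0 ZF=0 PC=2
Step 3: PC=2 exec 'MOV D, A'. After: A=4 B=0 C=0 D=4 ZF=0 PC=3
Step 4: PC=3 exec 'ADD B, 8'. After: A=4 B=8 C=0 D=4 ZF=0 PC=4
Step 5: PC=4 exec 'HALT'. After: A=4 B=8 C=0 D=4 ZF=0 PC=4 HALTED
Total instructions executed: 5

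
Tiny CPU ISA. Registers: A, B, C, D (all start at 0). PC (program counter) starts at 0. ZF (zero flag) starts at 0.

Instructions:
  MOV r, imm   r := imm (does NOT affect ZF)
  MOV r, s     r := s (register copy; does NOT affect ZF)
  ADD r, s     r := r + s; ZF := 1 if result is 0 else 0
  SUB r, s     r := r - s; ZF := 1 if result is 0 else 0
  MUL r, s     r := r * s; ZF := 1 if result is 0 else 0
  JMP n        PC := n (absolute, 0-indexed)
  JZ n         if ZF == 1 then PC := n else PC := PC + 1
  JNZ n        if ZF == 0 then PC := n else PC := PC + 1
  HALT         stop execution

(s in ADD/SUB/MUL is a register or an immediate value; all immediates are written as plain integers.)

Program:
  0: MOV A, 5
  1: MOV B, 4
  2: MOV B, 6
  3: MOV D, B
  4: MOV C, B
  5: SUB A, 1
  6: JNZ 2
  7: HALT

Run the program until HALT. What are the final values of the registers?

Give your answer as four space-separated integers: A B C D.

Step 1: PC=0 exec 'MOV A, 5'. After: A=5 B=0 C=0 D=0 ZF=0 PC=1
Step 2: PC=1 exec 'MOV B, 4'. After: A=5 B=4 C=0 D=0 ZF=0 PC=2
Step 3: PC=2 exec 'MOV B, 6'. After: A=5 B=6 C=0 D=0 ZF=0 PC=3
Step 4: PC=3 exec 'MOV D, B'. After: A=5 B=6 C=0 D=6 ZF=0 PC=4
Step 5: PC=4 exec 'MOV C, B'. After: A=5 B=6 C=6 D=6 ZF=0 PC=5
Step 6: PC=5 exec 'SUB A, 1'. After: A=4 B=6 C=6 D=6 ZF=0 PC=6
Step 7: PC=6 exec 'JNZ 2'. After: A=4 B=6 C=6 D=6 ZF=0 PC=2
Step 8: PC=2 exec 'MOV B, 6'. After: A=4 B=6 C=6 D=6 ZF=0 PC=3
Step 9: PC=3 exec 'MOV D, B'. After: A=4 B=6 C=6 D=6 ZF=0 PC=4
Step 10: PC=4 exec 'MOV C, B'. After: A=4 B=6 C=6 D=6 ZF=0 PC=5
Step 11: PC=5 exec 'SUB A, 1'. After: A=3 B=6 C=6 D=6 ZF=0 PC=6
Step 12: PC=6 exec 'JNZ 2'. After: A=3 B=6 C=6 D=6 ZF=0 PC=2
Step 13: PC=2 exec 'MOV B, 6'. After: A=3 B=6 C=6 D=6 ZF=0 PC=3
Step 14: PC=3 exec 'MOV D, B'. After: A=3 B=6 C=6 D=6 ZF=0 PC=4
Step 15: PC=4 exec 'MOV C, B'. After: A=3 B=6 C=6 D=6 ZF=0 PC=5
Step 16: PC=5 exec 'SUB A, 1'. After: A=2 B=6 C=6 D=6 ZF=0 PC=6
Step 17: PC=6 exec 'JNZ 2'. After: A=2 B=6 C=6 D=6 ZF=0 PC=2
Step 18: PC=2 exec 'MOV B, 6'. After: A=2 B=6 C=6 D=6 ZF=0 PC=3
Step 19: PC=3 exec 'MOV D, B'. After: A=2 B=6 C=6 D=6 ZF=0 PC=4
Step 20: PC=4 exec 'MOV C, B'. After: A=2 B=6 C=6 D=6 ZF=0 PC=5
Step 21: PC=5 exec 'SUB A, 1'. After: A=1 B=6 C=6 D=6 ZF=0 PC=6
Step 22: PC=6 exec 'JNZ 2'. After: A=1 B=6 C=6 D=6 ZF=0 PC=2
Step 23: PC=2 exec 'MOV B, 6'. After: A=1 B=6 C=6 D=6 ZF=0 PC=3
Step 24: PC=3 exec 'MOV D, B'. After: A=1 B=6 C=6 D=6 ZF=0 PC=4
Step 25: PC=4 exec 'MOV C, B'. After: A=1 B=6 C=6 D=6 ZF=0 PC=5
Step 26: PC=5 exec 'SUB A, 1'. After: A=0 B=6 C=6 D=6 ZF=1 PC=6
Step 27: PC=6 exec 'JNZ 2'. After: A=0 B=6 C=6 D=6 ZF=1 PC=7
Step 28: PC=7 exec 'HALT'. After: A=0 B=6 C=6 D=6 ZF=1 PC=7 HALTED

Answer: 0 6 6 6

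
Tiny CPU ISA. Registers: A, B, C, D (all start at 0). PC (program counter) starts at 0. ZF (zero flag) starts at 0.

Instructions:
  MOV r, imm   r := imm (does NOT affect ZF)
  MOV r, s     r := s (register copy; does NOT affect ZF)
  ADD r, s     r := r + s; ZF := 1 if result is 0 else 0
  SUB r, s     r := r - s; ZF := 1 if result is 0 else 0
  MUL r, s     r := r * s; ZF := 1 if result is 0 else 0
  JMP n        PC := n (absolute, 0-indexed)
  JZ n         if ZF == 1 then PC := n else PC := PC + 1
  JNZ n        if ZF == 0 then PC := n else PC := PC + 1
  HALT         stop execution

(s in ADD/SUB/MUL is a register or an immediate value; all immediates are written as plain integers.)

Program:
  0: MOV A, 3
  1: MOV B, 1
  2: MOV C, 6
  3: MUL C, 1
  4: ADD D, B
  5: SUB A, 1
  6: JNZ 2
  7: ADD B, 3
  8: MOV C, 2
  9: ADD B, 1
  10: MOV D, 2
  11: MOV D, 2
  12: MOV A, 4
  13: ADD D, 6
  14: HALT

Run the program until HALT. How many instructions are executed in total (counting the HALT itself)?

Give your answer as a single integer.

Step 1: PC=0 exec 'MOV A, 3'. After: A=3 B=0 C=0 D=0 ZF=0 PC=1
Step 2: PC=1 exec 'MOV B, 1'. After: A=3 B=1 C=0 D=0 ZF=0 PC=2
Step 3: PC=2 exec 'MOV C, 6'. After: A=3 B=1 C=6 D=0 ZF=0 PC=3
Step 4: PC=3 exec 'MUL C, 1'. After: A=3 B=1 C=6 D=0 ZF=0 PC=4
Step 5: PC=4 exec 'ADD D, B'. After: A=3 B=1 C=6 D=1 ZF=0 PC=5
Step 6: PC=5 exec 'SUB A, 1'. After: A=2 B=1 C=6 D=1 ZF=0 PC=6
Step 7: PC=6 exec 'JNZ 2'. After: A=2 B=1 C=6 D=1 ZF=0 PC=2
Step 8: PC=2 exec 'MOV C, 6'. After: A=2 B=1 C=6 D=1 ZF=0 PC=3
Step 9: PC=3 exec 'MUL C, 1'. After: A=2 B=1 C=6 D=1 ZF=0 PC=4
Step 10: PC=4 exec 'ADD D, B'. After: A=2 B=1 C=6 D=2 ZF=0 PC=5
Step 11: PC=5 exec 'SUB A, 1'. After: A=1 B=1 C=6 D=2 ZF=0 PC=6
Step 12: PC=6 exec 'JNZ 2'. After: A=1 B=1 C=6 D=2 ZF=0 PC=2
Step 13: PC=2 exec 'MOV C, 6'. After: A=1 B=1 C=6 D=2 ZF=0 PC=3
Step 14: PC=3 exec 'MUL C, 1'. After: A=1 B=1 C=6 D=2 ZF=0 PC=4
Step 15: PC=4 exec 'ADD D, B'. After: A=1 B=1 C=6 D=3 ZF=0 PC=5
Step 16: PC=5 exec 'SUB A, 1'. After: A=0 B=1 C=6 D=3 ZF=1 PC=6
Step 17: PC=6 exec 'JNZ 2'. After: A=0 B=1 C=6 D=3 ZF=1 PC=7
Step 18: PC=7 exec 'ADD B, 3'. After: A=0 B=4 C=6 D=3 ZF=0 PC=8
Step 19: PC=8 exec 'MOV C, 2'. After: A=0 B=4 C=2 D=3 ZF=0 PC=9
Step 20: PC=9 exec 'ADD B, 1'. After: A=0 B=5 C=2 D=3 ZF=0 PC=10
Step 21: PC=10 exec 'MOV D, 2'. After: A=0 B=5 C=2 D=2 ZF=0 PC=11
Step 22: PC=11 exec 'MOV D, 2'. After: A=0 B=5 C=2 D=2 ZF=0 PC=12
Step 23: PC=12 exec 'MOV A, 4'. After: A=4 B=5 C=2 D=2 ZF=0 PC=13
Step 24: PC=13 exec 'ADD D, 6'. After: A=4 B=5 C=2 D=8 ZF=0 PC=14
Step 25: PC=14 exec 'HALT'. After: A=4 B=5 C=2 D=8 ZF=0 PC=14 HALTED
Total instructions executed: 25

Answer: 25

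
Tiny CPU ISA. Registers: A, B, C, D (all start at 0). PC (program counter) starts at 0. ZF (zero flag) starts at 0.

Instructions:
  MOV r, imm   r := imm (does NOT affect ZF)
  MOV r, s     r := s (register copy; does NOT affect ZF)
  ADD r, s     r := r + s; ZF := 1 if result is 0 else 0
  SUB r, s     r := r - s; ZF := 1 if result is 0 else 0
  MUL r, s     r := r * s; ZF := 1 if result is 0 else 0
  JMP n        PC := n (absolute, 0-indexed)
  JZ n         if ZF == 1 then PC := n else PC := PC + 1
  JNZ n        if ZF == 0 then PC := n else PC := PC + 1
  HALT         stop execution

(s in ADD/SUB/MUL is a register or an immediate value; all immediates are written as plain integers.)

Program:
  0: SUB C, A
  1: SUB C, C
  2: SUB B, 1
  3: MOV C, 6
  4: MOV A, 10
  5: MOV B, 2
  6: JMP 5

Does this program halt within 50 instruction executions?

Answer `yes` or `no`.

Answer: no

Derivation:
Step 1: PC=0 exec 'SUB C, A'. After: A=0 B=0 C=0 D=0 ZF=1 PC=1
Step 2: PC=1 exec 'SUB C, C'. After: A=0 B=0 C=0 D=0 ZF=1 PC=2
Step 3: PC=2 exec 'SUB B, 1'. After: A=0 B=-1 C=0 D=0 ZF=0 PC=3
Step 4: PC=3 exec 'MOV C, 6'. After: A=0 B=-1 C=6 D=0 ZF=0 PC=4
Step 5: PC=4 exec 'MOV A, 10'. After: A=10 B=-1 C=6 D=0 ZF=0 PC=5
Step 6: PC=5 exec 'MOV B, 2'. After: A=10 B=2 C=6 D=0 ZF=0 PC=6
Step 7: PC=6 exec 'JMP 5'. After: A=10 B=2 C=6 D=0 ZF=0 PC=5
Step 8: PC=5 exec 'MOV B, 2'. After: A=10 B=2 C=6 D=0 ZF=0 PC=6
State after step 8 equals state after step 6: the program is in a cycle of length 2 and will never halt.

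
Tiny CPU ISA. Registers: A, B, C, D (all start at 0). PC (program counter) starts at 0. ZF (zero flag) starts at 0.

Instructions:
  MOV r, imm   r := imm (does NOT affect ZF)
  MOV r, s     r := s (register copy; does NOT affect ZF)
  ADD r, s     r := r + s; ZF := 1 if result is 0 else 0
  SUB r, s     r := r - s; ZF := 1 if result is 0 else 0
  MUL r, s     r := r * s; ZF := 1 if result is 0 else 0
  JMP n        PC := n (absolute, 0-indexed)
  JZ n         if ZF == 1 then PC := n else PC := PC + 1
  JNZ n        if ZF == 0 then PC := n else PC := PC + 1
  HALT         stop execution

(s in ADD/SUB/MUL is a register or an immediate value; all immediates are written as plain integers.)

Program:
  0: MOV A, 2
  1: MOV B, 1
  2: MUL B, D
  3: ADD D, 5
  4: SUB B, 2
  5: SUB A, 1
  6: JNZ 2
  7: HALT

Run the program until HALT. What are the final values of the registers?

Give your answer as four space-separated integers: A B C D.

Step 1: PC=0 exec 'MOV A, 2'. After: A=2 B=0 C=0 D=0 ZF=0 PC=1
Step 2: PC=1 exec 'MOV B, 1'. After: A=2 B=1 C=0 D=0 ZF=0 PC=2
Step 3: PC=2 exec 'MUL B, D'. After: A=2 B=0 C=0 D=0 ZF=1 PC=3
Step 4: PC=3 exec 'ADD D, 5'. After: A=2 B=0 C=0 D=5 ZF=0 PC=4
Step 5: PC=4 exec 'SUB B, 2'. After: A=2 B=-2 C=0 D=5 ZF=0 PC=5
Step 6: PC=5 exec 'SUB A, 1'. After: A=1 B=-2 C=0 D=5 ZF=0 PC=6
Step 7: PC=6 exec 'JNZ 2'. After: A=1 B=-2 C=0 D=5 ZF=0 PC=2
Step 8: PC=2 exec 'MUL B, D'. After: A=1 B=-10 C=0 D=5 ZF=0 PC=3
Step 9: PC=3 exec 'ADD D, 5'. After: A=1 B=-10 C=0 D=10 ZF=0 PC=4
Step 10: PC=4 exec 'SUB B, 2'. After: A=1 B=-12 C=0 D=10 ZF=0 PC=5
Step 11: PC=5 exec 'SUB A, 1'. After: A=0 B=-12 C=0 D=10 ZF=1 PC=6
Step 12: PC=6 exec 'JNZ 2'. After: A=0 B=-12 C=0 D=10 ZF=1 PC=7
Step 13: PC=7 exec 'HALT'. After: A=0 B=-12 C=0 D=10 ZF=1 PC=7 HALTED

Answer: 0 -12 0 10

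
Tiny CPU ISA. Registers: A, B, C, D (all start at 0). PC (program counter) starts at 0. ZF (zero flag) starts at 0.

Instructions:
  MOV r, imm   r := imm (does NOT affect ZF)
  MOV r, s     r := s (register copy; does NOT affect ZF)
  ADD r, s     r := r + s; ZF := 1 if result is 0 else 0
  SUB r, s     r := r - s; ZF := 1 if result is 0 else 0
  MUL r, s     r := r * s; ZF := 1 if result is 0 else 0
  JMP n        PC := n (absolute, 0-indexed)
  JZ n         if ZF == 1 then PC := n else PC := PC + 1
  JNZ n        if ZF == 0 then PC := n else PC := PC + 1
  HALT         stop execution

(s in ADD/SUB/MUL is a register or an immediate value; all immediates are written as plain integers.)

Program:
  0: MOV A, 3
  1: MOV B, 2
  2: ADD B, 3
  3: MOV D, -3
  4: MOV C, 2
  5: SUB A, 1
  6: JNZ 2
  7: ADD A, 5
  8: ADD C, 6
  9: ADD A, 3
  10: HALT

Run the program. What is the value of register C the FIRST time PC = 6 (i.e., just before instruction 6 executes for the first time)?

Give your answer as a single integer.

Step 1: PC=0 exec 'MOV A, 3'. After: A=3 B=0 C=0 D=0 ZF=0 PC=1
Step 2: PC=1 exec 'MOV B, 2'. After: A=3 B=2 C=0 D=0 ZF=0 PC=2
Step 3: PC=2 exec 'ADD B, 3'. After: A=3 B=5 C=0 D=0 ZF=0 PC=3
Step 4: PC=3 exec 'MOV D, -3'. After: A=3 B=5 C=0 D=-3 ZF=0 PC=4
Step 5: PC=4 exec 'MOV C, 2'. After: A=3 B=5 C=2 D=-3 ZF=0 PC=5
Step 6: PC=5 exec 'SUB A, 1'. After: A=2 B=5 C=2 D=-3 ZF=0 PC=6
First time PC=6: C=2

2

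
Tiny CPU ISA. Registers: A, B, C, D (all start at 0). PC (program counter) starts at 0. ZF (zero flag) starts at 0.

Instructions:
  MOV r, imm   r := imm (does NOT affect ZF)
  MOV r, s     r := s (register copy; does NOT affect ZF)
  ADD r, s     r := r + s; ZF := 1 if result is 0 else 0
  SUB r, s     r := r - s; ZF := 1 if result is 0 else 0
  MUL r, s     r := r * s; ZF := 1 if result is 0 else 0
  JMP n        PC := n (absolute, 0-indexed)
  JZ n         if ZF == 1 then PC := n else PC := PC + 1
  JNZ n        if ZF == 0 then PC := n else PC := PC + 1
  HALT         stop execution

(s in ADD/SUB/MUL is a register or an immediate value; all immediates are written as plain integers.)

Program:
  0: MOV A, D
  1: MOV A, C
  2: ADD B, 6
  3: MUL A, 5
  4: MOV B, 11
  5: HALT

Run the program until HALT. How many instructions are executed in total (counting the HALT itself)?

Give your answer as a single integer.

Answer: 6

Derivation:
Step 1: PC=0 exec 'MOV A, D'. After: A=0 B=0 C=0 D=0 ZF=0 PC=1
Step 2: PC=1 exec 'MOV A, C'. After: A=0 B=0 C=0 D=0 ZF=0 PC=2
Step 3: PC=2 exec 'ADD B, 6'. After: A=0 B=6 C=0 D=0 ZF=0 PC=3
Step 4: PC=3 exec 'MUL A, 5'. After: A=0 B=6 C=0 D=0 ZF=1 PC=4
Step 5: PC=4 exec 'MOV B, 11'. After: A=0 B=11 C=0 D=0 ZF=1 PC=5
Step 6: PC=5 exec 'HALT'. After: A=0 B=11 C=0 D=0 ZF=1 PC=5 HALTED
Total instructions executed: 6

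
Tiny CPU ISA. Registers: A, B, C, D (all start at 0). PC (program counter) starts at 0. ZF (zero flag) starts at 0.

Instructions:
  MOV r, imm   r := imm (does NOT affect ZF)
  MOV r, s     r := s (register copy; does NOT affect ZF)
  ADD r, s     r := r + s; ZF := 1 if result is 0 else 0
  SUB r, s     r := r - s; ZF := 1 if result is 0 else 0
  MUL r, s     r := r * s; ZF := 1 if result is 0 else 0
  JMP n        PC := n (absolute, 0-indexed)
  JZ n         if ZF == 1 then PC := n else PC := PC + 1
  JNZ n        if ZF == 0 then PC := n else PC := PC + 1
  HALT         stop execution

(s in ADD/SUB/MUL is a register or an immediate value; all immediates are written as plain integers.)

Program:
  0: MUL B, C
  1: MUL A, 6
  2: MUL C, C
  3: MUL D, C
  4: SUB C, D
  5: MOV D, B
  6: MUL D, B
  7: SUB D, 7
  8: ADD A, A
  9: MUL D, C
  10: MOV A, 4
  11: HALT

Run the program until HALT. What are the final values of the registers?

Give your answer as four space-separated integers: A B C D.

Step 1: PC=0 exec 'MUL B, C'. After: A=0 B=0 C=0 D=0 ZF=1 PC=1
Step 2: PC=1 exec 'MUL A, 6'. After: A=0 B=0 C=0 D=0 ZF=1 PC=2
Step 3: PC=2 exec 'MUL C, C'. After: A=0 B=0 C=0 D=0 ZF=1 PC=3
Step 4: PC=3 exec 'MUL D, C'. After: A=0 B=0 C=0 D=0 ZF=1 PC=4
Step 5: PC=4 exec 'SUB C, D'. After: A=0 B=0 C=0 D=0 ZF=1 PC=5
Step 6: PC=5 exec 'MOV D, B'. After: A=0 B=0 C=0 D=0 ZF=1 PC=6
Step 7: PC=6 exec 'MUL D, B'. After: A=0 B=0 C=0 D=0 ZF=1 PC=7
Step 8: PC=7 exec 'SUB D, 7'. After: A=0 B=0 C=0 D=-7 ZF=0 PC=8
Step 9: PC=8 exec 'ADD A, A'. After: A=0 B=0 C=0 D=-7 ZF=1 PC=9
Step 10: PC=9 exec 'MUL D, C'. After: A=0 B=0 C=0 D=0 ZF=1 PC=10
Step 11: PC=10 exec 'MOV A, 4'. After: A=4 B=0 C=0 D=0 ZF=1 PC=11
Step 12: PC=11 exec 'HALT'. After: A=4 B=0 C=0 D=0 ZF=1 PC=11 HALTED

Answer: 4 0 0 0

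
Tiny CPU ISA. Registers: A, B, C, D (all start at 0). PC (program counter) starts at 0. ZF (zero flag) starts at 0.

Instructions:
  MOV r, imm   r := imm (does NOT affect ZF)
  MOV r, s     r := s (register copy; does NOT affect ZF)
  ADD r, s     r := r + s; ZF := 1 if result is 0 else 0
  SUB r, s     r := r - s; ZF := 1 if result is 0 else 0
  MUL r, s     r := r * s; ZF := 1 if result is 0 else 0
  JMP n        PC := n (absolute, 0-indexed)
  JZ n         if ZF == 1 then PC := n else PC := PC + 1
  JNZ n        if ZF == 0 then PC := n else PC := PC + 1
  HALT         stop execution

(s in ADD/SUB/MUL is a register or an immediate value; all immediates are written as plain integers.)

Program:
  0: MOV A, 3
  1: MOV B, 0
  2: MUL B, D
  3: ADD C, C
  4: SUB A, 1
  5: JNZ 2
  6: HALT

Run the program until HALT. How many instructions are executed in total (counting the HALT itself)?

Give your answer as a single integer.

Answer: 15

Derivation:
Step 1: PC=0 exec 'MOV A, 3'. After: A=3 B=0 C=0 D=0 ZF=0 PC=1
Step 2: PC=1 exec 'MOV B, 0'. After: A=3 B=0 C=0 D=0 ZF=0 PC=2
Step 3: PC=2 exec 'MUL B, D'. After: A=3 B=0 C=0 D=0 ZF=1 PC=3
Step 4: PC=3 exec 'ADD C, C'. After: A=3 B=0 C=0 D=0 ZF=1 PC=4
Step 5: PC=4 exec 'SUB A, 1'. After: A=2 B=0 C=0 D=0 ZF=0 PC=5
Step 6: PC=5 exec 'JNZ 2'. After: A=2 B=0 C=0 D=0 ZF=0 PC=2
Step 7: PC=2 exec 'MUL B, D'. After: A=2 B=0 C=0 D=0 ZF=1 PC=3
Step 8: PC=3 exec 'ADD C, C'. After: A=2 B=0 C=0 D=0 ZF=1 PC=4
Step 9: PC=4 exec 'SUB A, 1'. After: A=1 B=0 C=0 D=0 ZF=0 PC=5
Step 10: PC=5 exec 'JNZ 2'. After: A=1 B=0 C=0 D=0 ZF=0 PC=2
Step 11: PC=2 exec 'MUL B, D'. After: A=1 B=0 C=0 D=0 ZF=1 PC=3
Step 12: PC=3 exec 'ADD C, C'. After: A=1 B=0 C=0 D=0 ZF=1 PC=4
Step 13: PC=4 exec 'SUB A, 1'. After: A=0 B=0 C=0 D=0 ZF=1 PC=5
Step 14: PC=5 exec 'JNZ 2'. After: A=0 B=0 C=0 D=0 ZF=1 PC=6
Step 15: PC=6 exec 'HALT'. After: A=0 B=0 C=0 D=0 ZF=1 PC=6 HALTED
Total instructions executed: 15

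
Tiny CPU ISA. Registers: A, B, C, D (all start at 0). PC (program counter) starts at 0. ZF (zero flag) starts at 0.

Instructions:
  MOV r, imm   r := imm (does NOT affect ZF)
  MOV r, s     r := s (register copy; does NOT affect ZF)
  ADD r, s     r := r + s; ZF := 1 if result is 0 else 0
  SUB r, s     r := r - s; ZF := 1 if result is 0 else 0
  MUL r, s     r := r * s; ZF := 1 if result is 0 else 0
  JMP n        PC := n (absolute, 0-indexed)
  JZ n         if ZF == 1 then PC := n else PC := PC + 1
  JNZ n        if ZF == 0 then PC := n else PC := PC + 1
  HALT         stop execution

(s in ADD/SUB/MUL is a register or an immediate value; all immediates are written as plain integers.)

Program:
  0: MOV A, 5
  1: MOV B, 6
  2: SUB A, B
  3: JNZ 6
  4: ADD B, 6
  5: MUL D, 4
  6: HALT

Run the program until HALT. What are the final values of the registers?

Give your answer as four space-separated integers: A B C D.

Step 1: PC=0 exec 'MOV A, 5'. After: A=5 B=0 C=0 D=0 ZF=0 PC=1
Step 2: PC=1 exec 'MOV B, 6'. After: A=5 B=6 C=0 D=0 ZF=0 PC=2
Step 3: PC=2 exec 'SUB A, B'. After: A=-1 B=6 C=0 D=0 ZF=0 PC=3
Step 4: PC=3 exec 'JNZ 6'. After: A=-1 B=6 C=0 D=0 ZF=0 PC=6
Step 5: PC=6 exec 'HALT'. After: A=-1 B=6 C=0 D=0 ZF=0 PC=6 HALTED

Answer: -1 6 0 0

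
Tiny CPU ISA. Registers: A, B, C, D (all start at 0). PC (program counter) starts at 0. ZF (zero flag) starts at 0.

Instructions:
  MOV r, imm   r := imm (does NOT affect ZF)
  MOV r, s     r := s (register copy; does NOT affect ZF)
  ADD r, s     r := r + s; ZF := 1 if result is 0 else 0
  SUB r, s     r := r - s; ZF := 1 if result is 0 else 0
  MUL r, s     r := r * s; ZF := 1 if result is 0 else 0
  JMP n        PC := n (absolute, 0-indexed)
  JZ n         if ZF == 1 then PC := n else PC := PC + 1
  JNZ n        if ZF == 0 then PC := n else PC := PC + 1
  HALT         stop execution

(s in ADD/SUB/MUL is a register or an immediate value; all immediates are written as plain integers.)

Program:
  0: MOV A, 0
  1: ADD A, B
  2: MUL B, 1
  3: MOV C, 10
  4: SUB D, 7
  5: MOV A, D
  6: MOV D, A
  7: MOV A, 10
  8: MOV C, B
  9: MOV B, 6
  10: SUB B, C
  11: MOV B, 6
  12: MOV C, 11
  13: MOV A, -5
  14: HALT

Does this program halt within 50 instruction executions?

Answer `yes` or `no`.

Step 1: PC=0 exec 'MOV A, 0'. After: A=0 B=0 C=0 D=0 ZF=0 PC=1
Step 2: PC=1 exec 'ADD A, B'. After: A=0 B=0 C=0 D=0 ZF=1 PC=2
Step 3: PC=2 exec 'MUL B, 1'. After: A=0 B=0 C=0 D=0 ZF=1 PC=3
Step 4: PC=3 exec 'MOV C, 10'. After: A=0 B=0 C=10 D=0 ZF=1 PC=4
Step 5: PC=4 exec 'SUB D, 7'. After: A=0 B=0 C=10 D=-7 ZF=0 PC=5
Step 6: PC=5 exec 'MOV A, D'. After: A=-7 B=0 C=10 D=-7 ZF=0 PC=6
Step 7: PC=6 exec 'MOV D, A'. After: A=-7 B=0 C=10 D=-7 ZF=0 PC=7
Step 8: PC=7 exec 'MOV A, 10'. After: A=10 B=0 C=10 D=-7 ZF=0 PC=8
Step 9: PC=8 exec 'MOV C, B'. After: A=10 B=0 C=0 D=-7 ZF=0 PC=9
Step 10: PC=9 exec 'MOV B, 6'. After: A=10 B=6 C=0 D=-7 ZF=0 PC=10
Step 11: PC=10 exec 'SUB B, C'. After: A=10 B=6 C=0 D=-7 ZF=0 PC=11
Step 12: PC=11 exec 'MOV B, 6'. After: A=10 B=6 C=0 D=-7 ZF=0 PC=12
Step 13: PC=12 exec 'MOV C, 11'. After: A=10 B=6 C=11 D=-7 ZF=0 PC=13
Step 14: PC=13 exec 'MOV A, -5'. After: A=-5 B=6 C=11 D=-7 ZF=0 PC=14
Step 15: PC=14 exec 'HALT'. After: A=-5 B=6 C=11 D=-7 ZF=0 PC=14 HALTED

Answer: yes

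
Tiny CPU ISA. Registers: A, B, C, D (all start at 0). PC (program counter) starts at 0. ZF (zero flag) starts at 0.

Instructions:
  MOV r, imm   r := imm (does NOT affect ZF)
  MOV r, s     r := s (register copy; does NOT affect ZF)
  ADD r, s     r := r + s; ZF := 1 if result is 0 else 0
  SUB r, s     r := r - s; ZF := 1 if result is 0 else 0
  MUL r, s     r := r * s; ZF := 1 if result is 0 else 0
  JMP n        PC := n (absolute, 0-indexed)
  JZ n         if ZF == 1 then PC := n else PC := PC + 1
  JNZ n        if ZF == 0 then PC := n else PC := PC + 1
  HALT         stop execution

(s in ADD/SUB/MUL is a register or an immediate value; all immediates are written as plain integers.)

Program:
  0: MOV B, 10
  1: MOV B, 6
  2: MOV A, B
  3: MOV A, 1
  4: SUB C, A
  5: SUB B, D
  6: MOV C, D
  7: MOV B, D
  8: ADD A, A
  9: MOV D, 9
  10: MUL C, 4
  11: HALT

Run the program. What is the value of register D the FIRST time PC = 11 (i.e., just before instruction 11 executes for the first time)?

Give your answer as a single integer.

Step 1: PC=0 exec 'MOV B, 10'. After: A=0 B=10 C=0 D=0 ZF=0 PC=1
Step 2: PC=1 exec 'MOV B, 6'. After: A=0 B=6 C=0 D=0 ZF=0 PC=2
Step 3: PC=2 exec 'MOV A, B'. After: A=6 B=6 C=0 D=0 ZF=0 PC=3
Step 4: PC=3 exec 'MOV A, 1'. After: A=1 B=6 C=0 D=0 ZF=0 PC=4
Step 5: PC=4 exec 'SUB C, A'. After: A=1 B=6 C=-1 D=0 ZF=0 PC=5
Step 6: PC=5 exec 'SUB B, D'. After: A=1 B=6 C=-1 D=0 ZF=0 PC=6
Step 7: PC=6 exec 'MOV C, D'. After: A=1 B=6 C=0 D=0 ZF=0 PC=7
Step 8: PC=7 exec 'MOV B, D'. After: A=1 B=0 C=0 D=0 ZF=0 PC=8
Step 9: PC=8 exec 'ADD A, A'. After: A=2 B=0 C=0 D=0 ZF=0 PC=9
Step 10: PC=9 exec 'MOV D, 9'. After: A=2 B=0 C=0 D=9 ZF=0 PC=10
Step 11: PC=10 exec 'MUL C, 4'. After: A=2 B=0 C=0 D=9 ZF=1 PC=11
First time PC=11: D=9

9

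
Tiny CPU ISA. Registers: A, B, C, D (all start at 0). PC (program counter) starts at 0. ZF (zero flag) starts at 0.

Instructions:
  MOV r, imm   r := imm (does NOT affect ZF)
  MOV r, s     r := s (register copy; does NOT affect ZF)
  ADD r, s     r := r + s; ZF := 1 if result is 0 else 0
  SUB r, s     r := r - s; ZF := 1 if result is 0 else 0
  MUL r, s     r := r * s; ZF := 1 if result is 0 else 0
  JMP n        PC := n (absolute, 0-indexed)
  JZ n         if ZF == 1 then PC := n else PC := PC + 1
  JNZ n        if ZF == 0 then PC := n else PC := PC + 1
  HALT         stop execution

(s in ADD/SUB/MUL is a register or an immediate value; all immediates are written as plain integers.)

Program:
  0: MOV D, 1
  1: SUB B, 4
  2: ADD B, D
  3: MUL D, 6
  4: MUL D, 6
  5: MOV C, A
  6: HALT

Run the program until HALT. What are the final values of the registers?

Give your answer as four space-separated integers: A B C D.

Step 1: PC=0 exec 'MOV D, 1'. After: A=0 B=0 C=0 D=1 ZF=0 PC=1
Step 2: PC=1 exec 'SUB B, 4'. After: A=0 B=-4 C=0 D=1 ZF=0 PC=2
Step 3: PC=2 exec 'ADD B, D'. After: A=0 B=-3 C=0 D=1 ZF=0 PC=3
Step 4: PC=3 exec 'MUL D, 6'. After: A=0 B=-3 C=0 D=6 ZF=0 PC=4
Step 5: PC=4 exec 'MUL D, 6'. After: A=0 B=-3 C=0 D=36 ZF=0 PC=5
Step 6: PC=5 exec 'MOV C, A'. After: A=0 B=-3 C=0 D=36 ZF=0 PC=6
Step 7: PC=6 exec 'HALT'. After: A=0 B=-3 C=0 D=36 ZF=0 PC=6 HALTED

Answer: 0 -3 0 36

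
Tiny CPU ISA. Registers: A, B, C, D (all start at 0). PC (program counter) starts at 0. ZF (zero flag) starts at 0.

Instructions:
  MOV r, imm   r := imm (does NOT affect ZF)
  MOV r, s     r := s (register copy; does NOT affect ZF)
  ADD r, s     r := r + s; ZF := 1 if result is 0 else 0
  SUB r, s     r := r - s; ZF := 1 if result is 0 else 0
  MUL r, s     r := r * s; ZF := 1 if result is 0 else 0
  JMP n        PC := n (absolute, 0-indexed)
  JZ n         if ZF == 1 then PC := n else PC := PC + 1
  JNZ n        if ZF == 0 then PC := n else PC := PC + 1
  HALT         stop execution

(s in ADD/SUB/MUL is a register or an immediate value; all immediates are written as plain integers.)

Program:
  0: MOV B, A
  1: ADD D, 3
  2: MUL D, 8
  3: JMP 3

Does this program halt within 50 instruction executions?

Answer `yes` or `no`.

Answer: no

Derivation:
Step 1: PC=0 exec 'MOV B, A'. After: A=0 B=0 C=0 D=0 ZF=0 PC=1
Step 2: PC=1 exec 'ADD D, 3'. After: A=0 B=0 C=0 D=3 ZF=0 PC=2
Step 3: PC=2 exec 'MUL D, 8'. After: A=0 B=0 C=0 D=24 ZF=0 PC=3
Step 4: PC=3 exec 'JMP 3'. After: A=0 B=0 C=0 D=24 ZF=0 PC=3
State after step 4 equals state after step 3: the program is in a cycle of length 1 and will never halt.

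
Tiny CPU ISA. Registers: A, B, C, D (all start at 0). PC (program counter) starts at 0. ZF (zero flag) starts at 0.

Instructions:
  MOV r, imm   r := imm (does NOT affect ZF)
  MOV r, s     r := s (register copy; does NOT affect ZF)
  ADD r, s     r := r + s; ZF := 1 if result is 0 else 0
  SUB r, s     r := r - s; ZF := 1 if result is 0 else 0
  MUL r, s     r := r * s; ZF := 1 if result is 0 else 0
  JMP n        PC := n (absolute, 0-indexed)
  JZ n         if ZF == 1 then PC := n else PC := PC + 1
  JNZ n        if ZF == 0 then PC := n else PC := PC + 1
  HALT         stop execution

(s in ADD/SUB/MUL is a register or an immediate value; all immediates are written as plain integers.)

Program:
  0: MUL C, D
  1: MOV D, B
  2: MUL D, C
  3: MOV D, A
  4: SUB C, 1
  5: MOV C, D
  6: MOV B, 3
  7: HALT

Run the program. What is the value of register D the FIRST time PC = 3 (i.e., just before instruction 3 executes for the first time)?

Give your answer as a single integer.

Step 1: PC=0 exec 'MUL C, D'. After: A=0 B=0 C=0 D=0 ZF=1 PC=1
Step 2: PC=1 exec 'MOV D, B'. After: A=0 B=0 C=0 D=0 ZF=1 PC=2
Step 3: PC=2 exec 'MUL D, C'. After: A=0 B=0 C=0 D=0 ZF=1 PC=3
First time PC=3: D=0

0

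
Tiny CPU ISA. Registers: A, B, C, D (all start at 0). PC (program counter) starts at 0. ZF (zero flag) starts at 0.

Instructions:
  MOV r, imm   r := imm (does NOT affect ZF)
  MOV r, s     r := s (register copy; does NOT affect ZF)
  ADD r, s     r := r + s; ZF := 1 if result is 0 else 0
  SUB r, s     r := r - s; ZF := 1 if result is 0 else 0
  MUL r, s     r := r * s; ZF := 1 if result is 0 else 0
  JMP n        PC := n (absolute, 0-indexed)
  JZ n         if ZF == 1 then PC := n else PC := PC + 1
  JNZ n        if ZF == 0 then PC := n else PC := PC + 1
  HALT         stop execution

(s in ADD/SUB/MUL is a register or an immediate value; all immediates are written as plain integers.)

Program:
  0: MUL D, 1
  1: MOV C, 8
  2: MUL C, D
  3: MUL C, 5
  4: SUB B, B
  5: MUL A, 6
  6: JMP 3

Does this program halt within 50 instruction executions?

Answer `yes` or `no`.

Step 1: PC=0 exec 'MUL D, 1'. After: A=0 B=0 C=0 D=0 ZF=1 PC=1
Step 2: PC=1 exec 'MOV C, 8'. After: A=0 B=0 C=8 D=0 ZF=1 PC=2
Step 3: PC=2 exec 'MUL C, D'. After: A=0 B=0 C=0 D=0 ZF=1 PC=3
Step 4: PC=3 exec 'MUL C, 5'. After: A=0 B=0 C=0 D=0 ZF=1 PC=4
Step 5: PC=4 exec 'SUB B, B'. After: A=0 B=0 C=0 D=0 ZF=1 PC=5
Step 6: PC=5 exec 'MUL A, 6'. After: A=0 B=0 C=0 D=0 ZF=1 PC=6
Step 7: PC=6 exec 'JMP 3'. After: A=0 B=0 C=0 D=0 ZF=1 PC=3
State after step 7 equals state after step 3: the program is in a cycle of length 4 and will never halt.

Answer: no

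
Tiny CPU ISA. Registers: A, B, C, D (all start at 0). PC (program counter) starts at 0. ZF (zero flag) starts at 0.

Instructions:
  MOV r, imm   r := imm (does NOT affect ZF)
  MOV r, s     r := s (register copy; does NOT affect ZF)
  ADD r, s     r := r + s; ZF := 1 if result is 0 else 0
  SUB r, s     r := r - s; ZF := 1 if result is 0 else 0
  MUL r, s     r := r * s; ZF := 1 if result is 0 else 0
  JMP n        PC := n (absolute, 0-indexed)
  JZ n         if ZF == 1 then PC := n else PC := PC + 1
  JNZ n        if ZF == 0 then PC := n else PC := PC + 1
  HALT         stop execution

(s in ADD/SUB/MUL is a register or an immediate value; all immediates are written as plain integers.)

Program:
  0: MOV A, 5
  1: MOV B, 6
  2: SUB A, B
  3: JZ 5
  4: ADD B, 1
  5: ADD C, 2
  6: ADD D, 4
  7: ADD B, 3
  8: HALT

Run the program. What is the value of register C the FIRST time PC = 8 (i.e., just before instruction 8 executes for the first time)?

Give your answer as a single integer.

Step 1: PC=0 exec 'MOV A, 5'. After: A=5 B=0 C=0 D=0 ZF=0 PC=1
Step 2: PC=1 exec 'MOV B, 6'. After: A=5 B=6 C=0 D=0 ZF=0 PC=2
Step 3: PC=2 exec 'SUB A, B'. After: A=-1 B=6 C=0 D=0 ZF=0 PC=3
Step 4: PC=3 exec 'JZ 5'. After: A=-1 B=6 C=0 D=0 ZF=0 PC=4
Step 5: PC=4 exec 'ADD B, 1'. After: A=-1 B=7 C=0 D=0 ZF=0 PC=5
Step 6: PC=5 exec 'ADD C, 2'. After: A=-1 B=7 C=2 D=0 ZF=0 PC=6
Step 7: PC=6 exec 'ADD D, 4'. After: A=-1 B=7 C=2 D=4 ZF=0 PC=7
Step 8: PC=7 exec 'ADD B, 3'. After: A=-1 B=10 C=2 D=4 ZF=0 PC=8
First time PC=8: C=2

2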